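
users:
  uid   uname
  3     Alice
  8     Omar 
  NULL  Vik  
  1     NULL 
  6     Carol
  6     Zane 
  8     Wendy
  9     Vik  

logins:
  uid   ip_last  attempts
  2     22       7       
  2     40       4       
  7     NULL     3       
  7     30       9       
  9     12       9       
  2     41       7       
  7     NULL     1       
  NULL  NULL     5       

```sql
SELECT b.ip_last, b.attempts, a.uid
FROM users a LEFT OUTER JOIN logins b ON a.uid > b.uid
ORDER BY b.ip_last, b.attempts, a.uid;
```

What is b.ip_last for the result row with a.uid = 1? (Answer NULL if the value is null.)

LEFT JOIN keeps every row from `users`; unmatched rows get NULL for `logins`'s columns.
Matching on a.uid > b.uid. A NULL in a compared column never satisfies the condition.
- a[0] uid=3 → 3 match(es) in b → 3 row(s).
- a[1] uid=8 → 6 match(es) in b → 6 row(s).
- a[2] uid=NULL → no match; kept with NULLs on the b side.
- a[3] uid=1 → no match; kept with NULLs on the b side.
- a[4] uid=6 → 3 match(es) in b → 3 row(s).
- a[5] uid=6 → 3 match(es) in b → 3 row(s).
- a[6] uid=8 → 6 match(es) in b → 6 row(s).
- a[7] uid=9 → 6 match(es) in b → 6 row(s).

NULL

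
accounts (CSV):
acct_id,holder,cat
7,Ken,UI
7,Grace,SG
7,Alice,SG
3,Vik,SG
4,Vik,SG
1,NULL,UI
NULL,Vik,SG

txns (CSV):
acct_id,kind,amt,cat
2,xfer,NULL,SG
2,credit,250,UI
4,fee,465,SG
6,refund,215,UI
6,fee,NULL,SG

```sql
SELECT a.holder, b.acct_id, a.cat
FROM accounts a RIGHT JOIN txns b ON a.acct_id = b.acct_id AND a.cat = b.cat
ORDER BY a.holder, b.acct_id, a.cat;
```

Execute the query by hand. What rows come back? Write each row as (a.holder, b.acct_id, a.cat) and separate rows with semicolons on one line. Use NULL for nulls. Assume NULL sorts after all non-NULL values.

(Vik, 4, SG); (NULL, 2, NULL); (NULL, 2, NULL); (NULL, 6, NULL); (NULL, 6, NULL)

RIGHT JOIN keeps every row from `txns`; unmatched rows get NULL for `accounts`'s columns.
Matching on a.acct_id = b.acct_id AND a.cat = b.cat. A NULL in a compared column never satisfies the condition.
- a[0] acct_id=7, cat=UI → no match.
- a[1] acct_id=7, cat=SG → no match.
- a[2] acct_id=7, cat=SG → no match.
- a[3] acct_id=3, cat=SG → no match.
- a[4] acct_id=4, cat=SG → 1 match(es) in b → 1 row(s).
- a[5] acct_id=1, cat=UI → no match.
- a[6] acct_id=NULL, cat=SG → no match.
- plus 4 unmatched b row(s), each kept with NULL a columns.
After projecting and ordering:
a.holder | b.acct_id | a.cat
Vik | 4 | SG
NULL | 2 | NULL
NULL | 2 | NULL
NULL | 6 | NULL
NULL | 6 | NULL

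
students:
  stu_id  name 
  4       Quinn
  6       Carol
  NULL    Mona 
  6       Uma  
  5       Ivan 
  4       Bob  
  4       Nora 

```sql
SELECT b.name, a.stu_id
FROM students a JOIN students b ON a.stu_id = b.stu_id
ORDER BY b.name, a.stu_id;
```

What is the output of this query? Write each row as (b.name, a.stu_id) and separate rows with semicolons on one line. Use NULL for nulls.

INNER JOIN keeps only pairs where the ON condition holds.
Matching on a.stu_id = b.stu_id. A NULL in a compared column never satisfies the condition.
Matched pairs: 14.

(Bob, 4); (Bob, 4); (Bob, 4); (Carol, 6); (Carol, 6); (Ivan, 5); (Nora, 4); (Nora, 4); (Nora, 4); (Quinn, 4); (Quinn, 4); (Quinn, 4); (Uma, 6); (Uma, 6)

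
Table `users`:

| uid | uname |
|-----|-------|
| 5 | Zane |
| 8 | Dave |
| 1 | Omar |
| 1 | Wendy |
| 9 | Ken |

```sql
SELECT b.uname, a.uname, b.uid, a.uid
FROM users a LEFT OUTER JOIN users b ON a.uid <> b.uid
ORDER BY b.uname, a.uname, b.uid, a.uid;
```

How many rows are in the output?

LEFT JOIN keeps every row from `users a`; unmatched rows get NULL for `users b`'s columns.
Matching on a.uid <> b.uid.
Matched pairs: 18; unmatched a rows kept: 0.
Total: 18 rows.

18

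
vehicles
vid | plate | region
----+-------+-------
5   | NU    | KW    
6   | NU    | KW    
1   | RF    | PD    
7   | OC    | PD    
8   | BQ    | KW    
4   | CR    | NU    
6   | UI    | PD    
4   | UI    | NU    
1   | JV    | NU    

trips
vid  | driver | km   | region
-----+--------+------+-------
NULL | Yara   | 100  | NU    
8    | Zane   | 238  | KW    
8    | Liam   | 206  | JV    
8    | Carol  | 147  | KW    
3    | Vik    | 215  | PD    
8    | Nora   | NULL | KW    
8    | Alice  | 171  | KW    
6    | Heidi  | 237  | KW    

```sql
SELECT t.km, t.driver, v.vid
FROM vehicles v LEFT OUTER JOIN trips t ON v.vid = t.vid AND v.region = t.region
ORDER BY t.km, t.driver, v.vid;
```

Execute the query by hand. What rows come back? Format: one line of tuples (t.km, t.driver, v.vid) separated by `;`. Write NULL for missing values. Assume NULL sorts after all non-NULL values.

(147, Carol, 8); (171, Alice, 8); (237, Heidi, 6); (238, Zane, 8); (NULL, Nora, 8); (NULL, NULL, 1); (NULL, NULL, 1); (NULL, NULL, 4); (NULL, NULL, 4); (NULL, NULL, 5); (NULL, NULL, 6); (NULL, NULL, 7)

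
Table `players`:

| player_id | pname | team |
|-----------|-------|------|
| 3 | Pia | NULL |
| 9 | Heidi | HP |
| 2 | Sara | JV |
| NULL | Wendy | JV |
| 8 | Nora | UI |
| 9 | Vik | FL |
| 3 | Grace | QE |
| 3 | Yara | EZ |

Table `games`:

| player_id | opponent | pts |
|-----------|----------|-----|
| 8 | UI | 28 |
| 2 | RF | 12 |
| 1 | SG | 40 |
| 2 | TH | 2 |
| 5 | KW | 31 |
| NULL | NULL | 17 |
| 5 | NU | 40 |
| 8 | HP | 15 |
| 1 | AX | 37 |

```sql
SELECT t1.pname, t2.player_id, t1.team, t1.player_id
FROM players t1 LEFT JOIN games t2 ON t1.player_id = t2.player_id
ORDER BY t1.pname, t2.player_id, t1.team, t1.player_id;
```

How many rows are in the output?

LEFT JOIN keeps every row from `players`; unmatched rows get NULL for `games`'s columns.
Matching on t1.player_id = t2.player_id. A NULL in a compared column never satisfies the condition.
- t1 (player_id=3) has no partner → padded with NULL.
- t1 (player_id=9) has no partner → padded with NULL.
- t1 (player_id=2) pairs with 2 row(s) of t2.
- t1 (player_id=NULL) has no partner → padded with NULL.
- t1 (player_id=8) pairs with 2 row(s) of t2.
- t1 (player_id=9) has no partner → padded with NULL.
- t1 (player_id=3) has no partner → padded with NULL.
- t1 (player_id=3) has no partner → padded with NULL.
Total: 4 matched + 6 padded = 10 rows.

10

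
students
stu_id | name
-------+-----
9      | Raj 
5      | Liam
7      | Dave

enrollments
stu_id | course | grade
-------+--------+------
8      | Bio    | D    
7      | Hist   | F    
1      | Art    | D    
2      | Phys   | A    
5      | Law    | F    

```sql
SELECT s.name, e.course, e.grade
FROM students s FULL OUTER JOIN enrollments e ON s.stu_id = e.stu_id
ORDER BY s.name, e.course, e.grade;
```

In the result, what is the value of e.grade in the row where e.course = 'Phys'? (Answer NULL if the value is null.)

A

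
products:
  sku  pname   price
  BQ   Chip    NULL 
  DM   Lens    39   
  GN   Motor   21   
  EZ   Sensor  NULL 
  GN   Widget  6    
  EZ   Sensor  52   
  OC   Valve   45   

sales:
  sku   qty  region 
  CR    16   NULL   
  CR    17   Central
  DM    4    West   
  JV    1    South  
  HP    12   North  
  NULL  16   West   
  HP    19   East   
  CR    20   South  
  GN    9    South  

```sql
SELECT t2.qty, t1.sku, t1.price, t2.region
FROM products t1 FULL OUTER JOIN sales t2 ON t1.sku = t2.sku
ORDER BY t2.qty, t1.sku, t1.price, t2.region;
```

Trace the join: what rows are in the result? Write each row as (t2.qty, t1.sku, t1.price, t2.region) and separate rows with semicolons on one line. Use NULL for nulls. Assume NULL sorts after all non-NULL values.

(1, NULL, NULL, South); (4, DM, 39, West); (9, GN, 6, South); (9, GN, 21, South); (12, NULL, NULL, North); (16, NULL, NULL, West); (16, NULL, NULL, NULL); (17, NULL, NULL, Central); (19, NULL, NULL, East); (20, NULL, NULL, South); (NULL, BQ, NULL, NULL); (NULL, EZ, 52, NULL); (NULL, EZ, NULL, NULL); (NULL, OC, 45, NULL)

FULL OUTER JOIN keeps every row from both sides; unmatched rows get NULL for the other side's columns.
Matching on t1.sku = t2.sku. A NULL in a compared column never satisfies the condition.
Matched pairs: 3; unmatched t1 rows kept: 4; unmatched t2 rows kept: 7.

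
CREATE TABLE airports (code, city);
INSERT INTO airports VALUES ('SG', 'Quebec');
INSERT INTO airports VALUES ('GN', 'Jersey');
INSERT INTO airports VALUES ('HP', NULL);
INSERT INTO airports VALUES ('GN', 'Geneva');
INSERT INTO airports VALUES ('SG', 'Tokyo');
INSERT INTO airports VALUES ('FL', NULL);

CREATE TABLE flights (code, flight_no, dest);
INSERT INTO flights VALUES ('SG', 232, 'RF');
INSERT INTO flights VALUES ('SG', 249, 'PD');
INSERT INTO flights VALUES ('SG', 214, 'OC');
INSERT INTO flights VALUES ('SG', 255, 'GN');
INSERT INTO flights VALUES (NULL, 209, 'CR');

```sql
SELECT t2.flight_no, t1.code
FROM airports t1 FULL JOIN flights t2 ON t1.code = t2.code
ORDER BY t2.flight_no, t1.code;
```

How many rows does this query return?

FULL OUTER JOIN keeps every row from both sides; unmatched rows get NULL for the other side's columns.
Matching on t1.code = t2.code. A NULL in a compared column never satisfies the condition.
Matched pairs: 8; unmatched t1 rows kept: 4; unmatched t2 rows kept: 1.
Total: 8 matched + 5 padded = 13 rows.

13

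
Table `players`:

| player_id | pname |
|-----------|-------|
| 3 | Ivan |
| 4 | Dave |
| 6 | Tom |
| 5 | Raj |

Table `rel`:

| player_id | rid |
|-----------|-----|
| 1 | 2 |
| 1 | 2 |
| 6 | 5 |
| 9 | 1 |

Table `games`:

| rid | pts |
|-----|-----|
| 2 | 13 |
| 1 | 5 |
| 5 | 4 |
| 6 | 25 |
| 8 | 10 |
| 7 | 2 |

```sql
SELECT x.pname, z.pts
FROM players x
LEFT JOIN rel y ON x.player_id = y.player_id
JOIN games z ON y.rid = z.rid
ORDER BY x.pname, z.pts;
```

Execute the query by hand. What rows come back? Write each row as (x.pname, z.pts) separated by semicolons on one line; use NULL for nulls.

Evaluate left to right. First `players x LEFT JOIN rel y` on player_id: 4 row(s).
Then INNER JOIN `games z` on rid: keep only rows whose y.rid appears in z.

(Tom, 4)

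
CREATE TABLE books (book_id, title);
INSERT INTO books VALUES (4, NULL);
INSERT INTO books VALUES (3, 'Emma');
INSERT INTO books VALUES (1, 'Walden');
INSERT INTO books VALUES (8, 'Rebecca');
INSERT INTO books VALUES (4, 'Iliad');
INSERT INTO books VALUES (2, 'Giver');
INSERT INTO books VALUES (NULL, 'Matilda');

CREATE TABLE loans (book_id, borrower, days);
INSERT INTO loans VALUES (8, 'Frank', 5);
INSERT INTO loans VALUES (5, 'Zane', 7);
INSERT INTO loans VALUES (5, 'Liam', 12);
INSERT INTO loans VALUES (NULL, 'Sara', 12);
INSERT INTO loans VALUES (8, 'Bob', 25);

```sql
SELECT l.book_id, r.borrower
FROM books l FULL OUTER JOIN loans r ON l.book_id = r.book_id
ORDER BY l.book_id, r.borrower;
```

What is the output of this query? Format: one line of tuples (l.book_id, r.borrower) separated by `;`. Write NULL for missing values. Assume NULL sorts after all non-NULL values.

(1, NULL); (2, NULL); (3, NULL); (4, NULL); (4, NULL); (8, Bob); (8, Frank); (NULL, Liam); (NULL, Sara); (NULL, Zane); (NULL, NULL)

FULL OUTER JOIN keeps every row from both sides; unmatched rows get NULL for the other side's columns.
Matching on l.book_id = r.book_id. A NULL in a compared column never satisfies the condition.
- l[0] book_id=4 → no match; kept with NULLs on the r side.
- l[1] book_id=3 → no match; kept with NULLs on the r side.
- l[2] book_id=1 → no match; kept with NULLs on the r side.
- l[3] book_id=8 → 2 match(es) in r → 2 row(s).
- l[4] book_id=4 → no match; kept with NULLs on the r side.
- l[5] book_id=2 → no match; kept with NULLs on the r side.
- l[6] book_id=NULL → no match; kept with NULLs on the r side.
- 3 r row(s) had no l match → kept, l columns NULL.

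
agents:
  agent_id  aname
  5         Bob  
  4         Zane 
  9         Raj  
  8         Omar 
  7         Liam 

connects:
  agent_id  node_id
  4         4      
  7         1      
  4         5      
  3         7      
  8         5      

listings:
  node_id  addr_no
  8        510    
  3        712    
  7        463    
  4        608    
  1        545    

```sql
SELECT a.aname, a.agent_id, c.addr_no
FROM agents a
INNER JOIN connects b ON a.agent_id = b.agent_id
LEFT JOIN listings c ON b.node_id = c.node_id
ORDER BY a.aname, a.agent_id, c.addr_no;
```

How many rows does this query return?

Joins associate left-to-right: agents INNER JOIN connects on agent_id gives 4 intermediate row(s).
Then LEFT JOIN `listings c` on node_id: each of those 4 rows is kept; rows whose b.node_id has no match in c get NULL for c's columns.
Result: 4 row(s).

4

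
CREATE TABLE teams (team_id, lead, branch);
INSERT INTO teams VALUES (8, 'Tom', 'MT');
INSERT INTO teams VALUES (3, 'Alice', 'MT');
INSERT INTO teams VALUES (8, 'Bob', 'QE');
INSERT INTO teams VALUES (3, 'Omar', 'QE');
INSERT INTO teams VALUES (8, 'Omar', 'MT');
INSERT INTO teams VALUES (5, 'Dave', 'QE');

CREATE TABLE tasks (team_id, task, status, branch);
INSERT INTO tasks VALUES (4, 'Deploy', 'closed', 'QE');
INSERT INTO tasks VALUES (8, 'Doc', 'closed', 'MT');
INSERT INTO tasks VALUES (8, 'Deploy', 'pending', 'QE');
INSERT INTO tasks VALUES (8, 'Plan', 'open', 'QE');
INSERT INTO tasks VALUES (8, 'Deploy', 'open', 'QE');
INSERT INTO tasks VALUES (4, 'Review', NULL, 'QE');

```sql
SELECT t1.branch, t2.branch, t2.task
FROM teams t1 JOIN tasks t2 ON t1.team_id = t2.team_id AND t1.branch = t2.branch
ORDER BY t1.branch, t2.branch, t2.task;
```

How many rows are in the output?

5

INNER JOIN keeps only pairs where the ON condition holds.
Matching on t1.team_id = t2.team_id AND t1.branch = t2.branch.
- t1 (team_id=8, branch=MT) pairs with 1 row(s) of t2.
- t1 (team_id=3, branch=MT) has no partner → excluded.
- t1 (team_id=8, branch=QE) pairs with 3 row(s) of t2.
- t1 (team_id=3, branch=QE) has no partner → excluded.
- t1 (team_id=8, branch=MT) pairs with 1 row(s) of t2.
- t1 (team_id=5, branch=QE) has no partner → excluded.
Total: 5 rows.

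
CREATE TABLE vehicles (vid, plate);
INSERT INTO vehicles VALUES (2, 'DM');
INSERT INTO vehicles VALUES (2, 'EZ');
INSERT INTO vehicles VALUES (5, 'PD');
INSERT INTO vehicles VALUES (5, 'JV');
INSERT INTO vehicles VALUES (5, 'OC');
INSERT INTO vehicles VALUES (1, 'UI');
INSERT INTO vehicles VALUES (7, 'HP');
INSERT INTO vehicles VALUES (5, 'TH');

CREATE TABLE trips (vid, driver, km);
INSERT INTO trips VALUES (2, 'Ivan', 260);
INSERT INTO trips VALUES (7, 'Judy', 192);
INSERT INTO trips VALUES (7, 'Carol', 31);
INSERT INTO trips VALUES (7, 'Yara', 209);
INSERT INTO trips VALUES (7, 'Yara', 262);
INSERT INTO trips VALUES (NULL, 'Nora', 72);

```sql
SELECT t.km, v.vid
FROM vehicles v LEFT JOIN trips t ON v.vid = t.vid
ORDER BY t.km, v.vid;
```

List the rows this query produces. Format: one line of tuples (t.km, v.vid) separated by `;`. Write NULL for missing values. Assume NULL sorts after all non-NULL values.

(31, 7); (192, 7); (209, 7); (260, 2); (260, 2); (262, 7); (NULL, 1); (NULL, 5); (NULL, 5); (NULL, 5); (NULL, 5)

LEFT JOIN keeps every row from `vehicles`; unmatched rows get NULL for `trips`'s columns.
Matching on v.vid = t.vid. A NULL in a compared column never satisfies the condition.
- vid=2: 1 matching t row(s), so 1 row(s) emitted.
- vid=2: 1 matching t row(s), so 1 row(s) emitted.
- vid=5: no t row matches, row kept with t columns NULL.
- vid=5: no t row matches, row kept with t columns NULL.
- vid=5: no t row matches, row kept with t columns NULL.
- vid=1: no t row matches, row kept with t columns NULL.
- vid=7: 4 matching t row(s), so 4 row(s) emitted.
- vid=5: no t row matches, row kept with t columns NULL.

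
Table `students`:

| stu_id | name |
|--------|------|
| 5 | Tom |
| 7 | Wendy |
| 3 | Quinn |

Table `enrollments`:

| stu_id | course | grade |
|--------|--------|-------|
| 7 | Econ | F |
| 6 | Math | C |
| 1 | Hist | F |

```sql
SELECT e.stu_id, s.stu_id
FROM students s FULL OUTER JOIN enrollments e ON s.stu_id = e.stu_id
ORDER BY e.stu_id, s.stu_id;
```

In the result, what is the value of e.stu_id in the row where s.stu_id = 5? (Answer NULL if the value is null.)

NULL

FULL OUTER JOIN keeps every row from both sides; unmatched rows get NULL for the other side's columns.
Matching on s.stu_id = e.stu_id.
- s (stu_id=5) has no partner → padded with NULL.
- s (stu_id=7) pairs with 1 row(s) of e.
- s (stu_id=3) has no partner → padded with NULL.
- 2 row(s) from e found no s partner → padded with NULL.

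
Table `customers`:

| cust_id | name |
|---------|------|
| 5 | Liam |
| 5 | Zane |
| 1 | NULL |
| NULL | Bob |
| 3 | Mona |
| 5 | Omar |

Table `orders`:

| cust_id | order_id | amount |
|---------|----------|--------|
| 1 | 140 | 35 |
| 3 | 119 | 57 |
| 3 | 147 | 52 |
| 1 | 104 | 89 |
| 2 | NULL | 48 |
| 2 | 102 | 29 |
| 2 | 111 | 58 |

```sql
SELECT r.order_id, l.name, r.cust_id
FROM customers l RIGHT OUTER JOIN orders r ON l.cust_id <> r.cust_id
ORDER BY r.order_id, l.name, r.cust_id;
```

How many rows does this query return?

31

RIGHT JOIN keeps every row from `orders`; unmatched rows get NULL for `customers`'s columns.
Matching on l.cust_id <> r.cust_id. A NULL in a compared column never satisfies the condition.
- l[0] cust_id=5 → 7 match(es) in r → 7 row(s).
- l[1] cust_id=5 → 7 match(es) in r → 7 row(s).
- l[2] cust_id=1 → 5 match(es) in r → 5 row(s).
- l[3] cust_id=NULL → no match.
- l[4] cust_id=3 → 5 match(es) in r → 5 row(s).
- l[5] cust_id=5 → 7 match(es) in r → 7 row(s).
- every r row matched at least one l row.
Total: 31 rows.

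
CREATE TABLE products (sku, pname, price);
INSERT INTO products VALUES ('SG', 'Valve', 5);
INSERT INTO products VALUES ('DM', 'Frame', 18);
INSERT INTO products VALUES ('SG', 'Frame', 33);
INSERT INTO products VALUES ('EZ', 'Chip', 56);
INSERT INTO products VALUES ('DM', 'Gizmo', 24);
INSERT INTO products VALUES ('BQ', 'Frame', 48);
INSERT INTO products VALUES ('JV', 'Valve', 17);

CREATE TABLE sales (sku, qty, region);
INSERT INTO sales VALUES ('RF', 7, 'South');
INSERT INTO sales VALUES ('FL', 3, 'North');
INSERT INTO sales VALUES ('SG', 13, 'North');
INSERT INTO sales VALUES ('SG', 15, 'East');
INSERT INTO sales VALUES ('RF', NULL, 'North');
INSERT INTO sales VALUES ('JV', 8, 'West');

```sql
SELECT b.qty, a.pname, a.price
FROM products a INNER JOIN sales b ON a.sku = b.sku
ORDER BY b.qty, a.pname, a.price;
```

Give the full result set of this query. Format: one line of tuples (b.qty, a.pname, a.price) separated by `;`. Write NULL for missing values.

(8, Valve, 17); (13, Frame, 33); (13, Valve, 5); (15, Frame, 33); (15, Valve, 5)

INNER JOIN keeps only pairs where the ON condition holds.
Matching on a.sku = b.sku.
- a (sku=SG) pairs with 2 row(s) of b.
- a (sku=DM) has no partner → excluded.
- a (sku=SG) pairs with 2 row(s) of b.
- a (sku=EZ) has no partner → excluded.
- a (sku=DM) has no partner → excluded.
- a (sku=BQ) has no partner → excluded.
- a (sku=JV) pairs with 1 row(s) of b.
After projecting and ordering:
b.qty | a.pname | a.price
8 | Valve | 17
13 | Frame | 33
13 | Valve | 5
15 | Frame | 33
15 | Valve | 5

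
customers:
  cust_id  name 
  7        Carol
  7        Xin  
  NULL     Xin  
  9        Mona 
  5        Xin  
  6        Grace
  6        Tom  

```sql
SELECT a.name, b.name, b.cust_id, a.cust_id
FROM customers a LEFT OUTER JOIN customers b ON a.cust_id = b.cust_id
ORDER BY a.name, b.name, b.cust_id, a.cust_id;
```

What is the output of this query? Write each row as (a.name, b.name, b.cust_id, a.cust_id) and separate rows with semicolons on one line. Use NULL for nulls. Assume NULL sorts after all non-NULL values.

LEFT JOIN keeps every row from `customers a`; unmatched rows get NULL for `customers b`'s columns.
Matching on a.cust_id = b.cust_id. A NULL in a compared column never satisfies the condition.
- a[0] cust_id=7 → 2 match(es) in b → 2 row(s).
- a[1] cust_id=7 → 2 match(es) in b → 2 row(s).
- a[2] cust_id=NULL → no match; kept with NULLs on the b side.
- a[3] cust_id=9 → 1 match(es) in b → 1 row(s).
- a[4] cust_id=5 → 1 match(es) in b → 1 row(s).
- a[5] cust_id=6 → 2 match(es) in b → 2 row(s).
- a[6] cust_id=6 → 2 match(es) in b → 2 row(s).

(Carol, Carol, 7, 7); (Carol, Xin, 7, 7); (Grace, Grace, 6, 6); (Grace, Tom, 6, 6); (Mona, Mona, 9, 9); (Tom, Grace, 6, 6); (Tom, Tom, 6, 6); (Xin, Carol, 7, 7); (Xin, Xin, 5, 5); (Xin, Xin, 7, 7); (Xin, NULL, NULL, NULL)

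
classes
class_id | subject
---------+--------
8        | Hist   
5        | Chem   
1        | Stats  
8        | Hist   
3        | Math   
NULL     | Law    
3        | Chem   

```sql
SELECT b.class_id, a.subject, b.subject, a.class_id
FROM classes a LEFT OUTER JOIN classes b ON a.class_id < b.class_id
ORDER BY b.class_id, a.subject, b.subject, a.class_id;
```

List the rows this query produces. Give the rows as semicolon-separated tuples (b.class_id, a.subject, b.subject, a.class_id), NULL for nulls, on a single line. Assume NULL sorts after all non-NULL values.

LEFT JOIN keeps every row from `classes a`; unmatched rows get NULL for `classes b`'s columns.
Matching on a.class_id < b.class_id. A NULL in a compared column never satisfies the condition.
- a (class_id=8) has no partner → padded with NULL.
- a (class_id=5) pairs with 2 row(s) of b.
- a (class_id=1) pairs with 5 row(s) of b.
- a (class_id=8) has no partner → padded with NULL.
- a (class_id=3) pairs with 3 row(s) of b.
- a (class_id=NULL) has no partner → padded with NULL.
- a (class_id=3) pairs with 3 row(s) of b.

(3, Stats, Chem, 1); (3, Stats, Math, 1); (5, Chem, Chem, 3); (5, Math, Chem, 3); (5, Stats, Chem, 1); (8, Chem, Hist, 3); (8, Chem, Hist, 3); (8, Chem, Hist, 5); (8, Chem, Hist, 5); (8, Math, Hist, 3); (8, Math, Hist, 3); (8, Stats, Hist, 1); (8, Stats, Hist, 1); (NULL, Hist, NULL, 8); (NULL, Hist, NULL, 8); (NULL, Law, NULL, NULL)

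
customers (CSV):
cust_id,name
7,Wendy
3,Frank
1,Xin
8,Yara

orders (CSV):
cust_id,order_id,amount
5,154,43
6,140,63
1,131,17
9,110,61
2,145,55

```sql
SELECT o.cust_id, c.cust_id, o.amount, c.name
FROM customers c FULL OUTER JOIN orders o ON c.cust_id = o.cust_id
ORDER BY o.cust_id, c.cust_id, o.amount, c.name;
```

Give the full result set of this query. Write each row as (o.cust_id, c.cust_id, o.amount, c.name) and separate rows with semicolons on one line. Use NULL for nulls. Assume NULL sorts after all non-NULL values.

(1, 1, 17, Xin); (2, NULL, 55, NULL); (5, NULL, 43, NULL); (6, NULL, 63, NULL); (9, NULL, 61, NULL); (NULL, 3, NULL, Frank); (NULL, 7, NULL, Wendy); (NULL, 8, NULL, Yara)

FULL OUTER JOIN keeps every row from both sides; unmatched rows get NULL for the other side's columns.
Matching on c.cust_id = o.cust_id.
Matched pairs: 1; unmatched c rows kept: 3; unmatched o rows kept: 4.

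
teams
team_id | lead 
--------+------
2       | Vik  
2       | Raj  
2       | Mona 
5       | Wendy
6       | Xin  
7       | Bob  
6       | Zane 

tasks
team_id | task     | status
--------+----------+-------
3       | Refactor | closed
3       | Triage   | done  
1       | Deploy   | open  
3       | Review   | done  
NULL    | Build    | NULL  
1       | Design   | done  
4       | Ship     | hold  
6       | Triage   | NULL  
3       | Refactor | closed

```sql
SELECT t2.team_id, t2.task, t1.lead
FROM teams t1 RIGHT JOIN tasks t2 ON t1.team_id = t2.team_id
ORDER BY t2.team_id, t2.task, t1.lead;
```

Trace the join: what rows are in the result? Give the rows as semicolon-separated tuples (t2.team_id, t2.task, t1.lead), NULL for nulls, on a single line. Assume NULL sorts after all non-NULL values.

(1, Deploy, NULL); (1, Design, NULL); (3, Refactor, NULL); (3, Refactor, NULL); (3, Review, NULL); (3, Triage, NULL); (4, Ship, NULL); (6, Triage, Xin); (6, Triage, Zane); (NULL, Build, NULL)

RIGHT JOIN keeps every row from `tasks`; unmatched rows get NULL for `teams`'s columns.
Matching on t1.team_id = t2.team_id. A NULL in a compared column never satisfies the condition.
- t1 row (team_id=2): no match.
- t1 row (team_id=2): no match.
- t1 row (team_id=2): no match.
- t1 row (team_id=5): no match.
- t1 row (team_id=6): matches 1 t2 row(s) → 1 output row(s).
- t1 row (team_id=7): no match.
- t1 row (team_id=6): matches 1 t2 row(s) → 1 output row(s).
- 8 t2 row(s) had no t1 match → kept, t1 columns NULL.
After projecting and ordering:
t2.team_id | t2.task | t1.lead
1 | Deploy | NULL
1 | Design | NULL
3 | Refactor | NULL
3 | Refactor | NULL
3 | Review | NULL
3 | Triage | NULL
4 | Ship | NULL
6 | Triage | Xin
6 | Triage | Zane
NULL | Build | NULL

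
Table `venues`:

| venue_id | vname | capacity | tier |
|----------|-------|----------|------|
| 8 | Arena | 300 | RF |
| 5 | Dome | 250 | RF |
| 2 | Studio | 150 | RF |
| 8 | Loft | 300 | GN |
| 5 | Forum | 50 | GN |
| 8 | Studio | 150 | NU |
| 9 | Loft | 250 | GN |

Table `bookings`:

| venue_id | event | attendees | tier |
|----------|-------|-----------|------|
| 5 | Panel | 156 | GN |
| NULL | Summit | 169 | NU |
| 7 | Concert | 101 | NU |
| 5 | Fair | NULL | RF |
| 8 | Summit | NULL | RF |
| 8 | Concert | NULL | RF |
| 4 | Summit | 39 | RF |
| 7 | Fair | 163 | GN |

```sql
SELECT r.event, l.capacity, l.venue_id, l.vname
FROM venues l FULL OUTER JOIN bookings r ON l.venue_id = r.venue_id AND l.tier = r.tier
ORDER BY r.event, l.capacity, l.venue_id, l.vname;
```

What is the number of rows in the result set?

12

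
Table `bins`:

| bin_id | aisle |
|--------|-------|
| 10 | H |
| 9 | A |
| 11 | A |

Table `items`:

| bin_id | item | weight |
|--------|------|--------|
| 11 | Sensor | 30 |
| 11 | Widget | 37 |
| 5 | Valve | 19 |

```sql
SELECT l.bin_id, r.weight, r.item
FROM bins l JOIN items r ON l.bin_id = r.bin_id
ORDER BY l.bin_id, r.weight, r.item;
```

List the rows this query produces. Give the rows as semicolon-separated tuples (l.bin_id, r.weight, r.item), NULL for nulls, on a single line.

(11, 30, Sensor); (11, 37, Widget)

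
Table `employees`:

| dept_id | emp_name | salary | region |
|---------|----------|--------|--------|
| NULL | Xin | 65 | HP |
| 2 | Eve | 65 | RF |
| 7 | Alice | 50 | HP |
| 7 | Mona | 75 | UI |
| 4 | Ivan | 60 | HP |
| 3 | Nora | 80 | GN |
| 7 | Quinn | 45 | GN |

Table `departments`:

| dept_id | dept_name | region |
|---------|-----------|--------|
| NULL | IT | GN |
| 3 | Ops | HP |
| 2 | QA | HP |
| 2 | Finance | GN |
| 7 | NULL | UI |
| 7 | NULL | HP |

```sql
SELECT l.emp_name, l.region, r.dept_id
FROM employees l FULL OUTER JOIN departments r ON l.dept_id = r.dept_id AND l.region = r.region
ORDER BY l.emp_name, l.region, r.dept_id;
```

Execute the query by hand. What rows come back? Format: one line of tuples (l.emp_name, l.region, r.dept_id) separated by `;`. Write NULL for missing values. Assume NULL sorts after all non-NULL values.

(Alice, HP, 7); (Eve, RF, NULL); (Ivan, HP, NULL); (Mona, UI, 7); (Nora, GN, NULL); (Quinn, GN, NULL); (Xin, HP, NULL); (NULL, NULL, 2); (NULL, NULL, 2); (NULL, NULL, 3); (NULL, NULL, NULL)

FULL OUTER JOIN keeps every row from both sides; unmatched rows get NULL for the other side's columns.
Matching on l.dept_id = r.dept_id AND l.region = r.region. A NULL in a compared column never satisfies the condition.
Matched pairs: 2; unmatched l rows kept: 5; unmatched r rows kept: 4.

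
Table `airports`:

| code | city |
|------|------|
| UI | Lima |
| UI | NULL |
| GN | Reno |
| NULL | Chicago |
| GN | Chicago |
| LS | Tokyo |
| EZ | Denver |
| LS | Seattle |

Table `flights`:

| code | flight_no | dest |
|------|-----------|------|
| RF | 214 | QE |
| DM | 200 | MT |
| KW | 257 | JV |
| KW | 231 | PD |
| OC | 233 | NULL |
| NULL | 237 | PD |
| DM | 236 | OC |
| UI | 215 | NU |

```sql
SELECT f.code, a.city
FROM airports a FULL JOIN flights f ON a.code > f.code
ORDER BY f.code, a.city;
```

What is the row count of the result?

FULL OUTER JOIN keeps every row from both sides; unmatched rows get NULL for the other side's columns.
Matching on a.code > f.code. A NULL in a compared column never satisfies the condition.
- a (code=UI) pairs with 6 row(s) of f.
- a (code=UI) pairs with 6 row(s) of f.
- a (code=GN) pairs with 2 row(s) of f.
- a (code=NULL) has no partner → padded with NULL.
- a (code=GN) pairs with 2 row(s) of f.
- a (code=LS) pairs with 4 row(s) of f.
- a (code=EZ) pairs with 2 row(s) of f.
- a (code=LS) pairs with 4 row(s) of f.
- 2 row(s) from f found no a partner → padded with NULL.
Total: 26 matched + 3 padded = 29 rows.

29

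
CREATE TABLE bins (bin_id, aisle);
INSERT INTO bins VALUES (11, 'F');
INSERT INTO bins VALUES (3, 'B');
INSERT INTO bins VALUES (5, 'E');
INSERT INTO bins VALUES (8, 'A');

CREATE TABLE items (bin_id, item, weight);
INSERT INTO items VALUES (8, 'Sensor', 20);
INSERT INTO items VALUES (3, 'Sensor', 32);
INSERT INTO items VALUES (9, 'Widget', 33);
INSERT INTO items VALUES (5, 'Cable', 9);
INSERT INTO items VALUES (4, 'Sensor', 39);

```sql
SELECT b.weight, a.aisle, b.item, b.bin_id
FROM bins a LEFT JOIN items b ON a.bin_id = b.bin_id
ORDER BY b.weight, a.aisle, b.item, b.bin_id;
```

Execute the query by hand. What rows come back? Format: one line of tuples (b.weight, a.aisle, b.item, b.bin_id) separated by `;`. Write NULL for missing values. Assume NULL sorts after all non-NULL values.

(9, E, Cable, 5); (20, A, Sensor, 8); (32, B, Sensor, 3); (NULL, F, NULL, NULL)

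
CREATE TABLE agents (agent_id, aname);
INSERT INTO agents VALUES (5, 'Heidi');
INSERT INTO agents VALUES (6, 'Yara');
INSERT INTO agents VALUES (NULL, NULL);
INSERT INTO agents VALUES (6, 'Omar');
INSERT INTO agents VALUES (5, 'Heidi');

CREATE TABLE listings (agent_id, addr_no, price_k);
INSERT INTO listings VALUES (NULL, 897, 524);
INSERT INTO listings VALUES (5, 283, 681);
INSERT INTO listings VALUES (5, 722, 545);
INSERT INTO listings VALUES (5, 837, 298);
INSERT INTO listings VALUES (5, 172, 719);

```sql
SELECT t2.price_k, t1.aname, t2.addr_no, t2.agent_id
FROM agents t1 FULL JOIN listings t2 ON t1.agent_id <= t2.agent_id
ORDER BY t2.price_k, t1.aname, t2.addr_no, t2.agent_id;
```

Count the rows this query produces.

FULL OUTER JOIN keeps every row from both sides; unmatched rows get NULL for the other side's columns.
Matching on t1.agent_id <= t2.agent_id. A NULL in a compared column never satisfies the condition.
- t1[0] agent_id=5 → 4 match(es) in t2 → 4 row(s).
- t1[1] agent_id=6 → no match; kept with NULLs on the t2 side.
- t1[2] agent_id=NULL → no match; kept with NULLs on the t2 side.
- t1[3] agent_id=6 → no match; kept with NULLs on the t2 side.
- t1[4] agent_id=5 → 4 match(es) in t2 → 4 row(s).
- 1 row(s) from t2 found no t1 partner → padded with NULL.
Total: 8 matched + 4 padded = 12 rows.

12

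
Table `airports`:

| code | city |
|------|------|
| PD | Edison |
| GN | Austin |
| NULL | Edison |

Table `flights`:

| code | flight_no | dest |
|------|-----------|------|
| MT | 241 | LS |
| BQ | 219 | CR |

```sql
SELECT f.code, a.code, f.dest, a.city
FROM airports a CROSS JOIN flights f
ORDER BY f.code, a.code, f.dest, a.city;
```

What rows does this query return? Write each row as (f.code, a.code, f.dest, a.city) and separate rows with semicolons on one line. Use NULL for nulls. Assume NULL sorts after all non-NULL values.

CROSS JOIN pairs every row of `airports` with every row of `flights`: 3 × 2 = 6 rows.
After projecting and ordering:
f.code | a.code | f.dest | a.city
BQ | GN | CR | Austin
BQ | PD | CR | Edison
BQ | NULL | CR | Edison
MT | GN | LS | Austin
MT | PD | LS | Edison
MT | NULL | LS | Edison

(BQ, GN, CR, Austin); (BQ, PD, CR, Edison); (BQ, NULL, CR, Edison); (MT, GN, LS, Austin); (MT, PD, LS, Edison); (MT, NULL, LS, Edison)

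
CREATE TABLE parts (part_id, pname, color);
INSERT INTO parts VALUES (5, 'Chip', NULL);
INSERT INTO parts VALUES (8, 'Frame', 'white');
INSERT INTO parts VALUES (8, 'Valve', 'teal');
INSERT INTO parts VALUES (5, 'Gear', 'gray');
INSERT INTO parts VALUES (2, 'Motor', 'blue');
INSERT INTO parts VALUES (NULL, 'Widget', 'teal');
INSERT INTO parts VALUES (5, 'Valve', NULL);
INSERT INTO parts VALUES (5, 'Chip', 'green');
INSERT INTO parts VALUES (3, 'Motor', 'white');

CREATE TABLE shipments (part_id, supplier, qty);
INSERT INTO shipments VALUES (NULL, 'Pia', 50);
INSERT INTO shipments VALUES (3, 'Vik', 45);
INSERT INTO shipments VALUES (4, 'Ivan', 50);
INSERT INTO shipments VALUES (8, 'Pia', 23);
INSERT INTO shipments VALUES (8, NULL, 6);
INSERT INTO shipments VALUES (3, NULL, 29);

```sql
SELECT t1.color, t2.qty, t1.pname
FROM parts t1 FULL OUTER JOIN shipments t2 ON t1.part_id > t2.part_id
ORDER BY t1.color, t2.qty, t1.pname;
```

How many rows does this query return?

FULL OUTER JOIN keeps every row from both sides; unmatched rows get NULL for the other side's columns.
Matching on t1.part_id > t2.part_id. A NULL in a compared column never satisfies the condition.
- t1 row (part_id=5): matches 3 t2 row(s) → 3 output row(s).
- t1 row (part_id=8): matches 3 t2 row(s) → 3 output row(s).
- t1 row (part_id=8): matches 3 t2 row(s) → 3 output row(s).
- t1 row (part_id=5): matches 3 t2 row(s) → 3 output row(s).
- t1 row (part_id=2): no match → kept, t2 columns NULL.
- t1 row (part_id=NULL): no match → kept, t2 columns NULL.
- t1 row (part_id=5): matches 3 t2 row(s) → 3 output row(s).
- t1 row (part_id=5): matches 3 t2 row(s) → 3 output row(s).
- t1 row (part_id=3): no match → kept, t2 columns NULL.
- 3 t2 row(s) had no t1 match → kept, t1 columns NULL.
Total: 18 matched + 6 padded = 24 rows.

24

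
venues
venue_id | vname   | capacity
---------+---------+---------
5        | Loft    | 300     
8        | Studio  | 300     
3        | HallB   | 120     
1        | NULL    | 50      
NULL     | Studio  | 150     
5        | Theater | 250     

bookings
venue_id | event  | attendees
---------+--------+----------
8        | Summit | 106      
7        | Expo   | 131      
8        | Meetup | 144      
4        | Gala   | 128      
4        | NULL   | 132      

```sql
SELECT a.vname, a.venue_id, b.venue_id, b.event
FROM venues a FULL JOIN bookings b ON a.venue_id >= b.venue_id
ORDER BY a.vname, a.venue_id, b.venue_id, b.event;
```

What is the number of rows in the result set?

12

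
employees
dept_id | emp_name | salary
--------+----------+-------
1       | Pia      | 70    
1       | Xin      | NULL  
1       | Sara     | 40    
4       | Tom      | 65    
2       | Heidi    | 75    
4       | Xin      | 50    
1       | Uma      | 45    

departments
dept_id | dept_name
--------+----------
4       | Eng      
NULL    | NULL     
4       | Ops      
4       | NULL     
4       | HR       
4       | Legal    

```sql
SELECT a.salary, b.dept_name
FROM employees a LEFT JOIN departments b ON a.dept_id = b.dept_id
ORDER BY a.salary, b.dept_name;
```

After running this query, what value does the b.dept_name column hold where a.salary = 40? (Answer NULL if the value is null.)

NULL

LEFT JOIN keeps every row from `employees`; unmatched rows get NULL for `departments`'s columns.
Matching on a.dept_id = b.dept_id. A NULL in a compared column never satisfies the condition.
- a[0] dept_id=1 → no match; kept with NULLs on the b side.
- a[1] dept_id=1 → no match; kept with NULLs on the b side.
- a[2] dept_id=1 → no match; kept with NULLs on the b side.
- a[3] dept_id=4 → 5 match(es) in b → 5 row(s).
- a[4] dept_id=2 → no match; kept with NULLs on the b side.
- a[5] dept_id=4 → 5 match(es) in b → 5 row(s).
- a[6] dept_id=1 → no match; kept with NULLs on the b side.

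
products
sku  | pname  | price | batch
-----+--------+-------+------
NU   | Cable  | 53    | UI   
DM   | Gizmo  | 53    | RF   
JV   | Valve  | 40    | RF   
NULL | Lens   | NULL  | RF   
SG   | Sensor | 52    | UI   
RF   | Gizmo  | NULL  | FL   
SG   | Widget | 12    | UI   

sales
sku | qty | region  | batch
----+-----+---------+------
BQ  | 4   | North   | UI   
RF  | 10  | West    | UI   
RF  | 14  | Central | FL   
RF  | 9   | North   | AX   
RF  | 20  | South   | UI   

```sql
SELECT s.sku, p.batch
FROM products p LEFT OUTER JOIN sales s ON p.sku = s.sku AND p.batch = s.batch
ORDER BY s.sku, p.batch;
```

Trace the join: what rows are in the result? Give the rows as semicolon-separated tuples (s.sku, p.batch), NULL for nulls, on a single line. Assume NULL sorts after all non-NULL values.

(RF, FL); (NULL, RF); (NULL, RF); (NULL, RF); (NULL, UI); (NULL, UI); (NULL, UI)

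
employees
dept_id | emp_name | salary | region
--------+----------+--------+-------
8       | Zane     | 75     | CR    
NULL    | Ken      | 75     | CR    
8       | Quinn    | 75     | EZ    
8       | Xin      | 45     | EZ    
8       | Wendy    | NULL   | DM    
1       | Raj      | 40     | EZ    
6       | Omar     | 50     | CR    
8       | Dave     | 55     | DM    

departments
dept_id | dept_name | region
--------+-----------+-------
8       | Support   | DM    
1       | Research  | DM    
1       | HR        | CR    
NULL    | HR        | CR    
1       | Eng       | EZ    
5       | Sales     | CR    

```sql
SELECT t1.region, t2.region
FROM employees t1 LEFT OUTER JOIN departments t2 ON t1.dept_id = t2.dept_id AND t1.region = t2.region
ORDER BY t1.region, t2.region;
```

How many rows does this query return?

LEFT JOIN keeps every row from `employees`; unmatched rows get NULL for `departments`'s columns.
Matching on t1.dept_id = t2.dept_id AND t1.region = t2.region. A NULL in a compared column never satisfies the condition.
Matched pairs: 3; unmatched t1 rows kept: 5.
Total: 3 matched + 5 padded = 8 rows.

8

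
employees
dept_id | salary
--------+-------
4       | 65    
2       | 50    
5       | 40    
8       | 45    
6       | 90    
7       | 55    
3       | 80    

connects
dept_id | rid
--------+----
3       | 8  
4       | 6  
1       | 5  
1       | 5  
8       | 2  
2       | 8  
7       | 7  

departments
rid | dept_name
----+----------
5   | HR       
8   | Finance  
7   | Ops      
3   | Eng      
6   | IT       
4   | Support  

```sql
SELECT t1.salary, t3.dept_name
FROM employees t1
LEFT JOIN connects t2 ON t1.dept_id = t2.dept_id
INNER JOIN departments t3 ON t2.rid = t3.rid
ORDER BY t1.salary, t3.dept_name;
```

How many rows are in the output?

4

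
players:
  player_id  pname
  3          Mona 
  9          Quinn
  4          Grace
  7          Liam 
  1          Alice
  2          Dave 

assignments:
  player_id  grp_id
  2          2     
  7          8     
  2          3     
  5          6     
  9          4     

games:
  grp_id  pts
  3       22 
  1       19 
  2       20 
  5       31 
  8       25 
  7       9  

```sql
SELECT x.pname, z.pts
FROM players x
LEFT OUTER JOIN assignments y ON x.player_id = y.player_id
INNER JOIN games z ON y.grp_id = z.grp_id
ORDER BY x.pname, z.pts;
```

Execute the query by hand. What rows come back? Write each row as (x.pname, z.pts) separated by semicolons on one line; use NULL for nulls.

(Dave, 20); (Dave, 22); (Liam, 25)

Evaluate left to right. First `players x LEFT JOIN assignments y` on player_id: 7 row(s).
Then INNER JOIN `games z` on grp_id: keep only rows whose y.grp_id appears in z.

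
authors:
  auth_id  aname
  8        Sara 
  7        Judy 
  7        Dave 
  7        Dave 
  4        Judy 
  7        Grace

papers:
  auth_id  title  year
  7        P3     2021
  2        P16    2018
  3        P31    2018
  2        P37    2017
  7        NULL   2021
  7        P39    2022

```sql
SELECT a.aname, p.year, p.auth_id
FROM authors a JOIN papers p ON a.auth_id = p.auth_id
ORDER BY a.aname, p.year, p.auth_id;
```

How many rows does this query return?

12

INNER JOIN keeps only pairs where the ON condition holds.
Matching on a.auth_id = p.auth_id.
- a (auth_id=8) has no partner → excluded.
- a (auth_id=7) pairs with 3 row(s) of p.
- a (auth_id=7) pairs with 3 row(s) of p.
- a (auth_id=7) pairs with 3 row(s) of p.
- a (auth_id=4) has no partner → excluded.
- a (auth_id=7) pairs with 3 row(s) of p.
Total: 12 rows.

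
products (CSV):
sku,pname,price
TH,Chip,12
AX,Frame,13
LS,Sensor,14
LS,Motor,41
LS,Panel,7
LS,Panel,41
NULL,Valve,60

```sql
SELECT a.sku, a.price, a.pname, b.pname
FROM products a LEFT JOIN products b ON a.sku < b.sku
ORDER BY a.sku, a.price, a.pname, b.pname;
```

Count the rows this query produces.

LEFT JOIN keeps every row from `products a`; unmatched rows get NULL for `products b`'s columns.
Matching on a.sku < b.sku. A NULL in a compared column never satisfies the condition.
- a[0] sku=TH → no match; kept with NULLs on the b side.
- a[1] sku=AX → 5 match(es) in b → 5 row(s).
- a[2] sku=LS → 1 match(es) in b → 1 row(s).
- a[3] sku=LS → 1 match(es) in b → 1 row(s).
- a[4] sku=LS → 1 match(es) in b → 1 row(s).
- a[5] sku=LS → 1 match(es) in b → 1 row(s).
- a[6] sku=NULL → no match; kept with NULLs on the b side.
Total: 9 matched + 2 padded = 11 rows.

11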